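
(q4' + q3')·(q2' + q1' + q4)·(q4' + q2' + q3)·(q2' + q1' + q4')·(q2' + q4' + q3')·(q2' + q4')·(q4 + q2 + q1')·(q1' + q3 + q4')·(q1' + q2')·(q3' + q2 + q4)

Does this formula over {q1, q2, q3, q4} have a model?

Satisfiable

Try q4 = 0.
Try q2 = 0.
(q1') alone gives q1 = 0.
(q3') alone gives q3 = 0.
This assignment satisfies each clause.
A satisfying assignment: q1=0; q2=0; q3=0; q4=0.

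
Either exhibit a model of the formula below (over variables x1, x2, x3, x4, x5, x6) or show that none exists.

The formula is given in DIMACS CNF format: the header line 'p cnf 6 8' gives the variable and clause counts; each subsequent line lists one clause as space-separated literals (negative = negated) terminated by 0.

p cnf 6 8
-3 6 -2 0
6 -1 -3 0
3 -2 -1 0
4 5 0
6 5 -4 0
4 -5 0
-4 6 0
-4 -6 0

Suppose x4 = True.
From the singleton clause (x6), x6 = True.
But (¬x6) is also a unit clause — contradiction.
So x4 must be the other value — set x4 = False.
From the singleton clause (x5), x5 = True.
But (¬x5) is also a unit clause — contradiction.
Both values of x4 lead to a conflict.

UNSATISFIABLE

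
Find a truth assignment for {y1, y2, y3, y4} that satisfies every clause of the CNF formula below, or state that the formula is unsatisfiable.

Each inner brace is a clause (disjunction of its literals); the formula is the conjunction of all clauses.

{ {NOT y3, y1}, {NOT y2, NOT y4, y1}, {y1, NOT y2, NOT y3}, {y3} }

From the singleton clause (y3), y3 = true.
From the singleton clause (y1), y1 = true.
Every clause is now satisfied; y2, y4 are unconstrained.

y1=true; y2=false; y3=true; y4=false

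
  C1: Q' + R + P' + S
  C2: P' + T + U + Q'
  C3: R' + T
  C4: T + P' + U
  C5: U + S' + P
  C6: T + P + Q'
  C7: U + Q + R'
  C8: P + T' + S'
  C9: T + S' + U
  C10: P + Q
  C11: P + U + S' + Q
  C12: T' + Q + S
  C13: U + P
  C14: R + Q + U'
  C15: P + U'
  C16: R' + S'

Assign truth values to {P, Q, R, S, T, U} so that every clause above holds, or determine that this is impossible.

P: 1, Q: 1, R: 0, S: 1, T: 0, U: 1

Suppose R = 0.
Suppose P = 1.
Suppose Q = 1.
Unit clause (S) forces S = 1.
Suppose T = 0.
Unit clause (U) forces U = 1.
All clauses are satisfied.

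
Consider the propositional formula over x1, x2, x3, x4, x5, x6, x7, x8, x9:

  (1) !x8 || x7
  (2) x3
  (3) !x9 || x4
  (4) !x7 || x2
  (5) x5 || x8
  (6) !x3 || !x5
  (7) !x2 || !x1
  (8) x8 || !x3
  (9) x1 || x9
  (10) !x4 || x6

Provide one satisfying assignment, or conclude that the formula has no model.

(x3) alone gives x3 = true.
(!x5) alone gives x5 = false.
(x8) alone gives x8 = true.
(x7) alone gives x7 = true.
(x2) alone gives x2 = true.
(!x1) alone gives x1 = false.
(x9) alone gives x9 = true.
(x4) alone gives x4 = true.
(x6) alone gives x6 = true.
Every clause now holds.

x1: false; x2: true; x3: true; x4: true; x5: false; x6: true; x7: true; x8: true; x9: true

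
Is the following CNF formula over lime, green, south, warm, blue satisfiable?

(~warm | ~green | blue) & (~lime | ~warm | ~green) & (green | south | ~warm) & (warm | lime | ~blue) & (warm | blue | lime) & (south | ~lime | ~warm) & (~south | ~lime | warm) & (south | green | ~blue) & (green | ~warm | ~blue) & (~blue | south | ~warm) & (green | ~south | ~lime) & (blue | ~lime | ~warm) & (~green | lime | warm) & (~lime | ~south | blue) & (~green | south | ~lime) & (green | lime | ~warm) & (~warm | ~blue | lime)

Case warm = 0:
Case lime = 1:
Unit clause (~south) forces south = 0.
Unit clause (~green) forces green = 0.
Unit clause (~blue) forces blue = 0.
All clauses are satisfied.
A satisfying assignment: lime=1; green=0; south=0; warm=0; blue=0.

Satisfiable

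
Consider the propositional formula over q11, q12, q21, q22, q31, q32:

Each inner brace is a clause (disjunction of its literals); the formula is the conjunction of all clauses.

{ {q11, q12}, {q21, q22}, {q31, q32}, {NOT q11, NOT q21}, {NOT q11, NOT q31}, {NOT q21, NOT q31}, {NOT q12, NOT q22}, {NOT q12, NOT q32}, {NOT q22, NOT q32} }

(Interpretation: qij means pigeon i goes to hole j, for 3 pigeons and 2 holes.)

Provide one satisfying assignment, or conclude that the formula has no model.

Try q11 = true.
From the singleton clause (NOT q21), q21 = false.
From the singleton clause (q22), q22 = true.
From the singleton clause (NOT q31), q31 = false.
From the singleton clause (q32), q32 = true.
But (NOT q32) is also a unit clause — contradiction.
Backtrack on q11: now try q11 = false.
From the singleton clause (q12), q12 = true.
From the singleton clause (NOT q22), q22 = false.
From the singleton clause (q21), q21 = true.
From the singleton clause (NOT q31), q31 = false.
From the singleton clause (q32), q32 = true.
But (NOT q32) is also a unit clause — contradiction.
Neither q11 = true nor q11 = false works.

UNSATISFIABLE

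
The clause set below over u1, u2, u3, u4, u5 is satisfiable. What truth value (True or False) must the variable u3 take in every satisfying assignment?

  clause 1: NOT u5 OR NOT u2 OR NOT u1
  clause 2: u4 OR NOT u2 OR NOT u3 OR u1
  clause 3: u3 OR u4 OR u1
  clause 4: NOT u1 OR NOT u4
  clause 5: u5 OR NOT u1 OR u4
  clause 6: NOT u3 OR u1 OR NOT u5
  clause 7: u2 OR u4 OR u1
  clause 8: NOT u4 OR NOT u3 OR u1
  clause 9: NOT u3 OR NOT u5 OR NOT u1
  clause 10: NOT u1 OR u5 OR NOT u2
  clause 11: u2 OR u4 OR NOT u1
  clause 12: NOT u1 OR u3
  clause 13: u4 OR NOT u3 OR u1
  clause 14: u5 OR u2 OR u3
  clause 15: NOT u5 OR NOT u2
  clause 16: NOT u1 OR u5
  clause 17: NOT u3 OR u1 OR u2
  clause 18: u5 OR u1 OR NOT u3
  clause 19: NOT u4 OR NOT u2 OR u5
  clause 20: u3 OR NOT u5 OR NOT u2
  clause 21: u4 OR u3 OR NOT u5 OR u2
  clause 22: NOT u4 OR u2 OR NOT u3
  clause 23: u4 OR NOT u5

False

Suppose u3 = true.
Case u1 = false:
The clause (NOT u5) is unit, so u5 = false.
But (u5) is also a unit clause — contradiction.
That branch fails; take u1 = true instead.
The clause (NOT u4) is unit, so u4 = false.
The clause (u5) is unit, so u5 = true.
But (NOT u5) is also a unit clause — contradiction.
Neither u1 = true nor u1 = false works.
So every satisfying assignment has u3 = False.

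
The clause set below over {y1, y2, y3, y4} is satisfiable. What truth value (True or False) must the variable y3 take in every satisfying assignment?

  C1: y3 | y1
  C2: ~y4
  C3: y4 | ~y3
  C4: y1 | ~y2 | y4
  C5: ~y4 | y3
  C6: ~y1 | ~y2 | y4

Suppose y3 = 1.
Unit clause (~y4) forces y4 = 0.
Now (y4) is unsatisfied and unit — conflict.
So every satisfying assignment has y3 = False.

False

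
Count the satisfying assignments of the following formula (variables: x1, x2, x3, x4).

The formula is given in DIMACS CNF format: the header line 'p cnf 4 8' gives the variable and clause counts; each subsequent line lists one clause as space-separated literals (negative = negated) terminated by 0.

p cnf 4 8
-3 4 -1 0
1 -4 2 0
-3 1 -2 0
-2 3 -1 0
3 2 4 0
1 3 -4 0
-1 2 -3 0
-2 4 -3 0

4

There are 2^4 = 16 truth assignments over (x1, x2, x3, x4).
Split on x2. With x2 = True, the clauses containing x2 are satisfied and ¬x2 drops from the rest; 2 of the 2^3 = 8 assignments to the other variables satisfy what remains.
With x2 = False, by the same count on the reduced clause set, 2 assignments work.
Total: 2 + 2 = 4.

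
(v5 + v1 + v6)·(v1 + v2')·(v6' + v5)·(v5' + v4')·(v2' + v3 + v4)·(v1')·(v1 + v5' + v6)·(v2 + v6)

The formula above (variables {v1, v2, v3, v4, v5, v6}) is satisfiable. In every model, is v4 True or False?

Suppose v4 = 1.
From the singleton clause (v5'), v5 = 0.
From the singleton clause (v6'), v6 = 0.
From the singleton clause (v1), v1 = 1.
Now (v1') is unsatisfied and unit — conflict.
So every satisfying assignment has v4 = False.

False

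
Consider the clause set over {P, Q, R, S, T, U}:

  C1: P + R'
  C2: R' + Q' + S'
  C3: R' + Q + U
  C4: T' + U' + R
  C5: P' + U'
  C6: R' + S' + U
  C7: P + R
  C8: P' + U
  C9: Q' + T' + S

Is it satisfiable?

Suppose P = 1.
The clause (U') is unit, so U = 0.
But (U) is also a unit clause — contradiction.
So P must be the other value — set P = 0.
The clause (R') is unit, so R = 0.
But (R) is also a unit clause — contradiction.
Both values of P lead to a conflict.
No assignment satisfies every clause.

No, unsatisfiable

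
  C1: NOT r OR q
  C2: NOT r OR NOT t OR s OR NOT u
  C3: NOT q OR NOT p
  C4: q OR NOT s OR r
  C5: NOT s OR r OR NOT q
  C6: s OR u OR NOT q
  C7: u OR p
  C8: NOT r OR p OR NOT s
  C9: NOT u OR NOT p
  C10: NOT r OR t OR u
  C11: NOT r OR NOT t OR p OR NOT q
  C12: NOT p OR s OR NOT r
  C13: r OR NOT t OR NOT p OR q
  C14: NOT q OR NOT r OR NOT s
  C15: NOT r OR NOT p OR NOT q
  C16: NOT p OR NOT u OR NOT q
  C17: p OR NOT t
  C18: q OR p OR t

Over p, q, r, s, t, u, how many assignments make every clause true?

3

There are 2^6 = 64 truth assignments over (p, q, r, s, t, u).
Split on p. With p = true, the clauses containing p are satisfied and NOT p drops from the rest; 1 of the 2^5 = 32 assignments to the other variables satisfy what remains.
With p = false, by the same count on the reduced clause set, 2 assignments work.
(One model: p=F, q=T, r=F, s=F, t=F, u=T.)
Total: 1 + 2 = 3.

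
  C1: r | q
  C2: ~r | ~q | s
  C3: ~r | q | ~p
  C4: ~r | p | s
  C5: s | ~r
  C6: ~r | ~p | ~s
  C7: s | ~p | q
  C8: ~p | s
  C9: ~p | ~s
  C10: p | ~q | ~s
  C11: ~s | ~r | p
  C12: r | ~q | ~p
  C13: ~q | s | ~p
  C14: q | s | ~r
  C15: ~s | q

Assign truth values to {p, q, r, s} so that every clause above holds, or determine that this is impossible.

Branch on r: set r = 0.
(q) alone gives q = 1.
(~p) alone gives p = 0.
(~s) alone gives s = 0.
All clauses are satisfied.

p: 0; q: 1; r: 0; s: 0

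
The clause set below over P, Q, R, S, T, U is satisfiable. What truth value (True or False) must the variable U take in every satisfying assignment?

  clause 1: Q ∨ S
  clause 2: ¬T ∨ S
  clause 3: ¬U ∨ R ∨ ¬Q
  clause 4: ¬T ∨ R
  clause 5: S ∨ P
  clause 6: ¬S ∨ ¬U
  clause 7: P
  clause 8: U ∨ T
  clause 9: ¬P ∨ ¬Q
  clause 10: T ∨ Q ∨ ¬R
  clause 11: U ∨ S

False

Suppose U = True.
(¬S) alone gives S = False.
(Q) alone gives Q = True.
(¬T) alone gives T = False.
(R) alone gives R = True.
(P) alone gives P = True.
That conflicts with the unit clause (¬P).
So every satisfying assignment has U = False.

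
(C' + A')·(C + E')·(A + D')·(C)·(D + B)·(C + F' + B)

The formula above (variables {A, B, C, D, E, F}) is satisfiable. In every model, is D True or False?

False

Suppose D = 1.
The clause (A) is unit, so A = 1.
The clause (C') is unit, so C = 0.
That conflicts with the unit clause (C).
So every satisfying assignment has D = False.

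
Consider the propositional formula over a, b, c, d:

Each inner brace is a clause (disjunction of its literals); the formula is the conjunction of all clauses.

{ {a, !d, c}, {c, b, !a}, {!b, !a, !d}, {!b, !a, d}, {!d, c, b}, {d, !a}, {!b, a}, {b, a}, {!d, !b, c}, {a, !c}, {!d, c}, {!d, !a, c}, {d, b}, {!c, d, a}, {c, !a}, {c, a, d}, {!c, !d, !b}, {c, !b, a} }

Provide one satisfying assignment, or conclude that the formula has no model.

Case d = true:
From the singleton clause (c), c = true.
From the singleton clause (a), a = true.
From the singleton clause (!b), b = false.
All clauses are satisfied.

a: true,  b: false,  c: true,  d: true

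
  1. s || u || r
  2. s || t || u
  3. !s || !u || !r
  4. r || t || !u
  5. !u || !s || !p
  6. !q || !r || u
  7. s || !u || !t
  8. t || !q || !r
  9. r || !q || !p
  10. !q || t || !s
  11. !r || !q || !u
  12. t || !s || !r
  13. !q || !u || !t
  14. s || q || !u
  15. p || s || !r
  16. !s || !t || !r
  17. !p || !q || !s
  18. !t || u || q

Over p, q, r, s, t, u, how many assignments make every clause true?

4

There are 2^6 = 64 truth assignments over (p, q, r, s, t, u).
Split on t. With t = true, the clauses containing t are satisfied and !t drops from the rest; 2 of the 2^5 = 32 assignments to the other variables satisfy what remains.
With t = false, by the same count on the reduced clause set, 2 assignments work.
Total: 2 + 2 = 4.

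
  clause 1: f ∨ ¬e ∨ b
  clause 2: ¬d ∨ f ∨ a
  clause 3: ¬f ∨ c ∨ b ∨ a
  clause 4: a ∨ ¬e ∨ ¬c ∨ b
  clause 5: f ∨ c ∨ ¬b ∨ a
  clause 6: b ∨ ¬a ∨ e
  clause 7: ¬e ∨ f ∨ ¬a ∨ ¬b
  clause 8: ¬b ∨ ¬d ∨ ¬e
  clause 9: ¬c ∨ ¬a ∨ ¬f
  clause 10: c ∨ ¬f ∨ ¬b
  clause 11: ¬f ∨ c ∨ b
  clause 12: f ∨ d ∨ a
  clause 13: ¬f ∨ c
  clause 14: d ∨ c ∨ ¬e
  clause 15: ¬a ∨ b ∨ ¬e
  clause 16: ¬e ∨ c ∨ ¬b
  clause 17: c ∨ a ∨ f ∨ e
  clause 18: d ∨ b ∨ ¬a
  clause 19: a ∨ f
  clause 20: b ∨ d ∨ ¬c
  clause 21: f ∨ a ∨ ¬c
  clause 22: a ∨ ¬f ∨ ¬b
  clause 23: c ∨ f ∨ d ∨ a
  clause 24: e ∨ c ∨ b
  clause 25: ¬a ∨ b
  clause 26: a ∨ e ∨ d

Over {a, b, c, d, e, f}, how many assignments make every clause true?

5

There are 2^6 = 64 truth assignments over (a, b, c, d, e, f).
Split on f. With f = True, the clauses containing f are satisfied and ¬f drops from the rest; 1 of the 2^5 = 32 assignments to the other variables satisfy what remains.
With f = False, by the same count on the reduced clause set, 4 assignments work.
Total: 1 + 4 = 5.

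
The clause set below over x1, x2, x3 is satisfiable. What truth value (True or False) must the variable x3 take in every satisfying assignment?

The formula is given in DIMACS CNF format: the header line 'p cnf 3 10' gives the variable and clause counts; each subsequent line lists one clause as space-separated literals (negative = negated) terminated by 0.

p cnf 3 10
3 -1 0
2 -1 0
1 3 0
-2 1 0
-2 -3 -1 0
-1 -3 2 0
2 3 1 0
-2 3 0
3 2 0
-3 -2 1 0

True

Suppose x3 = False.
Unit clause (¬x1) forces x1 = False.
That conflicts with the unit clause (x1).
So every satisfying assignment has x3 = True.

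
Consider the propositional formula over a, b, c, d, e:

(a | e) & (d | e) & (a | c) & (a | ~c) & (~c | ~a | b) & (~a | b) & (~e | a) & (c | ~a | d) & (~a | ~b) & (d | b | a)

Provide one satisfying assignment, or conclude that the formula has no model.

Case a = 1:
The clause (b) is unit, so b = 1.
Now (~b) is unsatisfied and unit — conflict.
That branch fails; take a = 0 instead.
The clause (e) is unit, so e = 1.
Now (~e) is unsatisfied and unit — conflict.
Neither a = 1 nor a = 0 works.

UNSATISFIABLE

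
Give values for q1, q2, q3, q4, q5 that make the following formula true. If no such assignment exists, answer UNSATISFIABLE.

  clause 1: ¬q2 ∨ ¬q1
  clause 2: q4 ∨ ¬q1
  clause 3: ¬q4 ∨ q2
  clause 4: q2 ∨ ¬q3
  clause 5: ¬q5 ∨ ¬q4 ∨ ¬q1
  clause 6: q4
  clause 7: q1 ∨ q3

q1 ↦ False,  q2 ↦ True,  q3 ↦ True,  q4 ↦ True,  q5 ↦ False

From the singleton clause (q4), q4 = True.
From the singleton clause (q2), q2 = True.
From the singleton clause (¬q1), q1 = False.
From the singleton clause (q3), q3 = True.
No clause remains; q5 is free.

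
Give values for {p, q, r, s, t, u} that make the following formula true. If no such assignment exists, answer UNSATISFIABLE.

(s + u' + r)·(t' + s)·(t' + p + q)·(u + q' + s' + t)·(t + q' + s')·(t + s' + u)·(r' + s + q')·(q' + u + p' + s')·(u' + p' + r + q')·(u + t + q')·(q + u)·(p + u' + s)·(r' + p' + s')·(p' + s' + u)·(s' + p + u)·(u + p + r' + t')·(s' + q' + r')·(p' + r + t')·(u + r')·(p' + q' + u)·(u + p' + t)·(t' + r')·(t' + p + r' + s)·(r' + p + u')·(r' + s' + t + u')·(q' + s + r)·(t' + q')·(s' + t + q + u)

p ↦ 0; q ↦ 0; r ↦ 0; s ↦ 1; t ↦ 0; u ↦ 1

Case t = 0:
Case q = 0:
(u) alone gives u = 1.
Case s = 1:
(r') alone gives r = 0.
Every clause is now satisfied; p is unconstrained.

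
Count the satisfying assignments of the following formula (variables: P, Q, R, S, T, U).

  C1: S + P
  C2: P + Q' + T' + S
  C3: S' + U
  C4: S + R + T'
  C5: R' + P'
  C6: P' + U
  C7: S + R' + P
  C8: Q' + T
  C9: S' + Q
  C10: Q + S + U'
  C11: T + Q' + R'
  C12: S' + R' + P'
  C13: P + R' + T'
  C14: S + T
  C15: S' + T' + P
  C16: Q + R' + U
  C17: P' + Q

There are 2^6 = 64 truth assignments over (P, Q, R, S, T, U).
Split on P. With P = 1, the clauses containing P are satisfied and P' drops from the rest; 1 of the 2^5 = 32 assignments to the other variables satisfy what remains.
With P = 0, by the same count on the reduced clause set, 0 assignments work.
(One model: P=T, Q=T, R=F, S=T, T=T, U=T.)
Total: 1 + 0 = 1.

1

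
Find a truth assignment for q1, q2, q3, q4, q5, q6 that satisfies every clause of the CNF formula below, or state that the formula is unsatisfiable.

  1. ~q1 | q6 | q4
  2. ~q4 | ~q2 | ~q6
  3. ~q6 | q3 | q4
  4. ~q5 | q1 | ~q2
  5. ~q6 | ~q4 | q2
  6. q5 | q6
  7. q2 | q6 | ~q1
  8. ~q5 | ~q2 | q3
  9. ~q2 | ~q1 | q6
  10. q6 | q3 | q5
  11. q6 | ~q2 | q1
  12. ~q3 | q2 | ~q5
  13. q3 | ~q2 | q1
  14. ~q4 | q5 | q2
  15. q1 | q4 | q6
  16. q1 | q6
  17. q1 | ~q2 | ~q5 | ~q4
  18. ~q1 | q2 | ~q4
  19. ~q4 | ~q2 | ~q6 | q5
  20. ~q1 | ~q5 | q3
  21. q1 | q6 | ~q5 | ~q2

q1=0; q2=1; q3=1; q4=0; q5=0; q6=1

Suppose q5 = 0.
(q6) alone gives q6 = 1.
Suppose q4 = 0.
(q3) alone gives q3 = 1.
All clauses hold; q1, q2 can take either value.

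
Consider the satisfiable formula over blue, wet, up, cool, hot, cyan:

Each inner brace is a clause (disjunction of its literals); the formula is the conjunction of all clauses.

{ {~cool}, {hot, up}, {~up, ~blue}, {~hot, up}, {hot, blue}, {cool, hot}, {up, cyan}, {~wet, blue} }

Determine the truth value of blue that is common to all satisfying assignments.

Suppose blue = 1.
(~cool) alone gives cool = 0.
(~up) alone gives up = 0.
(hot) alone gives hot = 1.
That conflicts with the unit clause (~hot).
So every satisfying assignment has blue = False.

False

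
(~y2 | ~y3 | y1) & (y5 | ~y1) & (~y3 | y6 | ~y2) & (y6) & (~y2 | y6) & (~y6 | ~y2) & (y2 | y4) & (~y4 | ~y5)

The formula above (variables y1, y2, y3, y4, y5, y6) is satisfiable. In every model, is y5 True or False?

Suppose y5 = 1.
The clause (y6) is unit, so y6 = 1.
The clause (~y2) is unit, so y2 = 0.
The clause (y4) is unit, so y4 = 1.
That conflicts with the unit clause (~y4).
So every satisfying assignment has y5 = False.

False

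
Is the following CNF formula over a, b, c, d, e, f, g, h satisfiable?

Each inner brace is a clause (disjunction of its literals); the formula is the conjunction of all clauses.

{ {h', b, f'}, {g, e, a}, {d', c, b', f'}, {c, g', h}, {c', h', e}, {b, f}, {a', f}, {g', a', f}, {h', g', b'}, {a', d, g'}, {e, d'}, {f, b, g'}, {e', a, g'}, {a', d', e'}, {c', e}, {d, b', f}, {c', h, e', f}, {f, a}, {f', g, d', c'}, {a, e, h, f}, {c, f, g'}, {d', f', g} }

Yes

Case b = 1:
Case a = 1:
Unit clause (f) forces f = 1.
Case d = 0:
Unit clause (g') forces g = 0.
Case c = 0:
No clause remains; e, h are free.
A satisfying assignment: a=1,  b=1,  c=0,  d=0,  e=0,  f=1,  g=0,  h=0.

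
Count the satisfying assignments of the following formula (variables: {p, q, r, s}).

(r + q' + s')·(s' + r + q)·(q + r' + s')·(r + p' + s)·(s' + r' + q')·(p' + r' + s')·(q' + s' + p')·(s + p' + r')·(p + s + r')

There are 2^4 = 16 truth assignments over (p, q, r, s).
Split on p. With p = 1, the clauses containing p are satisfied and p' drops from the rest; 0 of the 2^3 = 8 assignments to the other variables satisfy what remains.
With p = 0, by the same count on the reduced clause set, 2 assignments work.
(One model: p=F, q=F, r=F, s=F.)
Total: 0 + 2 = 2.

2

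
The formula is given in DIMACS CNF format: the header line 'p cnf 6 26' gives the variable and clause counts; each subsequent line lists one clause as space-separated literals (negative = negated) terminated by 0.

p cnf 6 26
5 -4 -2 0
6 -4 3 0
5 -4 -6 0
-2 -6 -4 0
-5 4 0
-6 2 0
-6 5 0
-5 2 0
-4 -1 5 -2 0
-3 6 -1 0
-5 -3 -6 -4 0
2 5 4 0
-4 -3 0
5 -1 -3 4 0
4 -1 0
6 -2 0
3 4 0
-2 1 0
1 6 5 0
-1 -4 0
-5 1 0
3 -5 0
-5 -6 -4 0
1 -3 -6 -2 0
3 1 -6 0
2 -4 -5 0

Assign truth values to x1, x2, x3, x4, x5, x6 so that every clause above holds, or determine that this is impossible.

Case x5 = False:
The clause (¬x6) is unit, so x6 = False.
The clause (¬x2) is unit, so x2 = False.
The clause (x4) is unit, so x4 = True.
The clause (x3) is unit, so x3 = True.
Now (¬x3) is unsatisfied and unit — conflict.
That branch fails; take x5 = True instead.
The clause (x4) is unit, so x4 = True.
The clause (x2) is unit, so x2 = True.
The clause (¬x6) is unit, so x6 = False.
Now (x6) is unsatisfied and unit — conflict.
Both values of x5 lead to a conflict.

UNSATISFIABLE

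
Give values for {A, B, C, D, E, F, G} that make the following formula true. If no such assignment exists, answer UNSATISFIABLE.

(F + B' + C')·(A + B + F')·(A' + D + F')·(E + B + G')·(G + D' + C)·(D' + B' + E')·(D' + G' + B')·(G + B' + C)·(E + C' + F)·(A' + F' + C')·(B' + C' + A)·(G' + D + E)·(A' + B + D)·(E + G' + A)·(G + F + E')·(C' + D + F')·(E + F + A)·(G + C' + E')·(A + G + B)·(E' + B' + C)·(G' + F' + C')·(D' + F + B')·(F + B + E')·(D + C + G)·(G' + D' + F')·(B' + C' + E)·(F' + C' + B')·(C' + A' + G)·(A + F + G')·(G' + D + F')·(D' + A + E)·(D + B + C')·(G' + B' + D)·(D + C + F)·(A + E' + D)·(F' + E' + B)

UNSATISFIABLE

Branch on F: set F = 1.
Branch on A: set A = 1.
From the singleton clause (D), D = 1.
From the singleton clause (C'), C = 0.
From the singleton clause (G), G = 1.
But (G') is also a unit clause — contradiction.
That branch fails; take A = 0 instead.
From the singleton clause (B), B = 1.
From the singleton clause (C'), C = 0.
From the singleton clause (G), G = 1.
From the singleton clause (D'), D = 0.
But (D) is also a unit clause — contradiction.
Neither A = 1 nor A = 0 works.
That branch fails; take F = 0 instead.
Branch on B: set B = 0.
From the singleton clause (E'), E = 0.
From the singleton clause (G'), G = 0.
From the singleton clause (C'), C = 0.
From the singleton clause (D'), D = 0.
But (D) is also a unit clause — contradiction.
That branch fails; take B = 1 instead.
From the singleton clause (C'), C = 0.
From the singleton clause (G), G = 1.
From the singleton clause (D'), D = 0.
But (D) is also a unit clause — contradiction.
Neither B = 1 nor B = 0 works.
Neither F = 1 nor F = 0 works.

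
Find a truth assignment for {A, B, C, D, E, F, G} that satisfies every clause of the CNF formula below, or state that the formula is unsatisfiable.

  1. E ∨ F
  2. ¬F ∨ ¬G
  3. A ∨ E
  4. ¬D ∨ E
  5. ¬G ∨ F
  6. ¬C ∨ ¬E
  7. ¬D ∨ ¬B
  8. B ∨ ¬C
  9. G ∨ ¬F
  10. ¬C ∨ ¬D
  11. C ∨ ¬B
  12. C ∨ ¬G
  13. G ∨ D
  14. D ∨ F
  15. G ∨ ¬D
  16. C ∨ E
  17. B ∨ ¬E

Try E = True.
(¬C) alone gives C = False.
(¬B) alone gives B = False.
Now (B) is unsatisfied and unit — conflict.
That branch fails; take E = False instead.
(F) alone gives F = True.
(¬G) alone gives G = False.
Now (G) is unsatisfied and unit — conflict.
Either choice for E ends in contradiction.

UNSATISFIABLE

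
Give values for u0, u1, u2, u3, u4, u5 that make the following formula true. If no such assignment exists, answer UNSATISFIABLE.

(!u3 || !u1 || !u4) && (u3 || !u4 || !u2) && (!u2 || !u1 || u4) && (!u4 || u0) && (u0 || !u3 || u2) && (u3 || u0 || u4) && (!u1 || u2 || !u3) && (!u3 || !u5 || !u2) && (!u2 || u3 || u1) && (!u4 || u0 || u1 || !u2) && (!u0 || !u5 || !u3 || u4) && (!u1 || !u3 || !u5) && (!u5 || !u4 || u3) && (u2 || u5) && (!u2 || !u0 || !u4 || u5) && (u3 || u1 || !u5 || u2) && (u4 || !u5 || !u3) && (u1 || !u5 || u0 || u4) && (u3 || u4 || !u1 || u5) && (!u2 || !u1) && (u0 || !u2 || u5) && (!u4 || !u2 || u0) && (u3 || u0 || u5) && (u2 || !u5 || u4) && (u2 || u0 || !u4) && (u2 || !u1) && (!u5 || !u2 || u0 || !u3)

Try u4 = false.
Try u2 = true.
From the singleton clause (!u1), u1 = false.
From the singleton clause (u3), u3 = true.
From the singleton clause (!u5), u5 = false.
From the singleton clause (u0), u0 = true.
All clauses are satisfied.

u0: true,  u1: false,  u2: true,  u3: true,  u4: false,  u5: false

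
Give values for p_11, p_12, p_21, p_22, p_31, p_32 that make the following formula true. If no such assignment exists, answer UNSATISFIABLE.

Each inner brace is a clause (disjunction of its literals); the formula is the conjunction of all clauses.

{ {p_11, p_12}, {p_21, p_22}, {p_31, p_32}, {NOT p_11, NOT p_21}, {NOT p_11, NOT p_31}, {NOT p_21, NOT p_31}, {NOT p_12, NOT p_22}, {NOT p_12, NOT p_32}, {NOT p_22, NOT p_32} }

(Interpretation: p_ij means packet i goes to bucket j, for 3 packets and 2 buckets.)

Try p_11 = true.
(NOT p_21) alone gives p_21 = false.
(p_22) alone gives p_22 = true.
(NOT p_31) alone gives p_31 = false.
(p_32) alone gives p_32 = true.
But (NOT p_32) is also a unit clause — contradiction.
So p_11 must be the other value — set p_11 = false.
(p_12) alone gives p_12 = true.
(NOT p_22) alone gives p_22 = false.
(p_21) alone gives p_21 = true.
(NOT p_31) alone gives p_31 = false.
(p_32) alone gives p_32 = true.
But (NOT p_32) is also a unit clause — contradiction.
Both values of p_11 lead to a conflict.

UNSATISFIABLE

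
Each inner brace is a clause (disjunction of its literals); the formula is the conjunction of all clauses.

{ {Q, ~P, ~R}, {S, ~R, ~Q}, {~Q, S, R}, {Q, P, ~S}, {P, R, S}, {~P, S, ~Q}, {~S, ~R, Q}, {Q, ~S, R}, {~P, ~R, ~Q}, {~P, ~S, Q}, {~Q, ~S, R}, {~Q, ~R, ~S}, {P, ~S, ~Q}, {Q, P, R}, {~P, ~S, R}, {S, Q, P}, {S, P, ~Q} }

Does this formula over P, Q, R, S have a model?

Satisfiable

Case Q = 0:
Case P = 1:
From the singleton clause (~R), R = 0.
From the singleton clause (~S), S = 0.
This assignment satisfies each clause.
A satisfying assignment: P ↦ 1, Q ↦ 0, R ↦ 0, S ↦ 0.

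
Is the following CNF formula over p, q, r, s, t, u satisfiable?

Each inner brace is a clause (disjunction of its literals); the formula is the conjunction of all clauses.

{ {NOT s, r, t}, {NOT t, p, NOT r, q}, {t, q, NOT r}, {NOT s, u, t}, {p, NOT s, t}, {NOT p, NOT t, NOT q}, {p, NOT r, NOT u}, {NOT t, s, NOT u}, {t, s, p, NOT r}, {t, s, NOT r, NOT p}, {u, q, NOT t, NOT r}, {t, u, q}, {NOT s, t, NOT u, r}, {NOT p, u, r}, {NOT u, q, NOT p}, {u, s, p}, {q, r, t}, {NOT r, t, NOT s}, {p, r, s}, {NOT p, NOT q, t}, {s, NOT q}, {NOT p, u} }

Case s = true:
Case r = false:
(t) alone gives t = true.
Case p = false:
No clause remains; q, u are free.
A satisfying assignment: p: false; q: true; r: false; s: true; t: true; u: false.

Yes, satisfiable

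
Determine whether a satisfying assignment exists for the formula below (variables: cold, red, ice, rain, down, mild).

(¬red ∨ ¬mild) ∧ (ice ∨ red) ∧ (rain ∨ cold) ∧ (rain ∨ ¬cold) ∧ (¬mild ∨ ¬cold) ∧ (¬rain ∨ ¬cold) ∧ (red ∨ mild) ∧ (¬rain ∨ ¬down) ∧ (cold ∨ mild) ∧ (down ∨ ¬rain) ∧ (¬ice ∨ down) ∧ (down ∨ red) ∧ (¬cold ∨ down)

No, unsatisfiable

Case red = False:
The clause (ice) is unit, so ice = True.
The clause (mild) is unit, so mild = True.
The clause (¬cold) is unit, so cold = False.
The clause (rain) is unit, so rain = True.
The clause (¬down) is unit, so down = False.
But (down) is also a unit clause — contradiction.
Backtrack on red: now try red = True.
The clause (¬mild) is unit, so mild = False.
The clause (cold) is unit, so cold = True.
The clause (rain) is unit, so rain = True.
But (¬rain) is also a unit clause — contradiction.
Either choice for red ends in contradiction.
No assignment satisfies every clause.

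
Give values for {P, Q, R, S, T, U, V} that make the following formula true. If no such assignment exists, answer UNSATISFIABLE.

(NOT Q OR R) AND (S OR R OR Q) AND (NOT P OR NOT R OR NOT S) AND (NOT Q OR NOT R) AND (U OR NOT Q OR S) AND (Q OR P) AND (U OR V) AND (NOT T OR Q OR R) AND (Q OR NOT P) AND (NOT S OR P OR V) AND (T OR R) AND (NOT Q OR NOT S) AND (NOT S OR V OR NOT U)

UNSATISFIABLE

Case Q = false:
Unit clause (P) forces P = true.
But (NOT P) is also a unit clause — contradiction.
Backtrack on Q: now try Q = true.
Unit clause (R) forces R = true.
But (NOT R) is also a unit clause — contradiction.
Both values of Q lead to a conflict.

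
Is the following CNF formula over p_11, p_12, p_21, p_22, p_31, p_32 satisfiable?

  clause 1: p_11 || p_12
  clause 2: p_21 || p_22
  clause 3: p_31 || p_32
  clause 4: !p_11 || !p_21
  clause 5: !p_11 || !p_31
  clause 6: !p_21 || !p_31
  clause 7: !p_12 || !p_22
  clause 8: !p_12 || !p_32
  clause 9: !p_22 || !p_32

Case p_11 = true:
(!p_21) alone gives p_21 = false.
(p_22) alone gives p_22 = true.
(!p_31) alone gives p_31 = false.
(p_32) alone gives p_32 = true.
Now (!p_32) is unsatisfied and unit — conflict.
Backtrack on p_11: now try p_11 = false.
(p_12) alone gives p_12 = true.
(!p_22) alone gives p_22 = false.
(p_21) alone gives p_21 = true.
(!p_31) alone gives p_31 = false.
(p_32) alone gives p_32 = true.
Now (!p_32) is unsatisfied and unit — conflict.
Both values of p_11 lead to a conflict.
No assignment satisfies every clause.

No, unsatisfiable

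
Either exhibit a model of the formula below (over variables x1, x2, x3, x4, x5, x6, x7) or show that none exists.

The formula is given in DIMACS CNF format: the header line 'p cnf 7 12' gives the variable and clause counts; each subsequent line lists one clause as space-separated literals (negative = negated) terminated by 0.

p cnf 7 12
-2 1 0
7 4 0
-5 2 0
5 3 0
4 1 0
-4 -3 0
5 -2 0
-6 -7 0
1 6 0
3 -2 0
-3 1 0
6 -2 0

Suppose x2 = False.
Unit clause (¬x5) forces x5 = False.
Unit clause (x3) forces x3 = True.
Unit clause (¬x4) forces x4 = False.
Unit clause (x7) forces x7 = True.
Unit clause (x1) forces x1 = True.
Unit clause (¬x6) forces x6 = False.
All clauses are satisfied.

x1 ↦ True, x2 ↦ False, x3 ↦ True, x4 ↦ False, x5 ↦ False, x6 ↦ False, x7 ↦ True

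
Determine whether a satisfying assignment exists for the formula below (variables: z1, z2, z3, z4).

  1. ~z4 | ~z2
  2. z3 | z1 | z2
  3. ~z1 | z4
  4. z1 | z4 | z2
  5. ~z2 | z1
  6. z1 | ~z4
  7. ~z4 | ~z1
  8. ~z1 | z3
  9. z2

Unsatisfiable

Unit clause (z2) forces z2 = 1.
Unit clause (~z4) forces z4 = 0.
Unit clause (~z1) forces z1 = 0.
Now (z1) is unsatisfied and unit — conflict.
No assignment satisfies every clause.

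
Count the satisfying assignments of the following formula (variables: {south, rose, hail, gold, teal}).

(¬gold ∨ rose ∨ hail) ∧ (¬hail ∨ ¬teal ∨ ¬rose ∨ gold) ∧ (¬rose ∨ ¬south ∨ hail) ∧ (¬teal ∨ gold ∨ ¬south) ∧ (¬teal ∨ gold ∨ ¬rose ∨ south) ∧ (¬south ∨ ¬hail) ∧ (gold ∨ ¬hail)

There are 2^5 = 32 truth assignments over (south, rose, hail, gold, teal).
Split on gold. With gold = True, the clauses containing gold are satisfied and ¬gold drops from the rest; 6 of the 2^4 = 16 assignments to the other variables satisfy what remains.
With gold = False, by the same count on the reduced clause set, 4 assignments work.
(One model: south=F, rose=F, hail=F, gold=F, teal=F.)
Total: 6 + 4 = 10.

10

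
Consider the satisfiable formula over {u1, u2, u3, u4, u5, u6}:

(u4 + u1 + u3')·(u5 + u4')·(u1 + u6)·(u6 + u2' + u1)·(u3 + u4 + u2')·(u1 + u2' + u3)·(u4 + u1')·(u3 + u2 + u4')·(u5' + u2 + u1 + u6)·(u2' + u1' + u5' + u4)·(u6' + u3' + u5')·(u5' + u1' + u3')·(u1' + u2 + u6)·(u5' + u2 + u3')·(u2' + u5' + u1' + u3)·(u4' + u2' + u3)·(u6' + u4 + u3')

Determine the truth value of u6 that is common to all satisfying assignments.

True

Suppose u6 = 0.
From the singleton clause (u1), u1 = 1.
From the singleton clause (u4), u4 = 1.
From the singleton clause (u5), u5 = 1.
From the singleton clause (u3'), u3 = 0.
From the singleton clause (u2), u2 = 1.
That conflicts with the unit clause (u2').
So every satisfying assignment has u6 = True.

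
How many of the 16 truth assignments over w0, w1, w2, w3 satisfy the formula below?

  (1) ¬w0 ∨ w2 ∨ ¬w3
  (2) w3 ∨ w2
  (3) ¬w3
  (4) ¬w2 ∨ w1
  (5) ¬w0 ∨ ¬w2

There are 2^4 = 16 truth assignments over (w0, w1, w2, w3).
Check each against the 5 clauses (columns in the order w0, w1, w2, w3):
  F F F F  ✗ fails (w3 ∨ w2)
  F F F T  ✗ fails (¬w3)
  F F T F  ✗ fails (¬w2 ∨ w1)
  F F T T  ✗ fails (¬w3)
  F T F F  ✗ fails (w3 ∨ w2)
  F T F T  ✗ fails (¬w3)
  F T T F  ✓ satisfies all
  F T T T  ✗ fails (¬w3)
  T F F F  ✗ fails (w3 ∨ w2)
  T F F T  ✗ fails (¬w0 ∨ w2 ∨ ¬w3)
  T F T F  ✗ fails (¬w2 ∨ w1)
  T F T T  ✗ fails (¬w3)
  T T F F  ✗ fails (w3 ∨ w2)
  T T F T  ✗ fails (¬w0 ∨ w2 ∨ ¬w3)
  T T T F  ✗ fails (¬w0 ∨ ¬w2)
  T T T T  ✗ fails (¬w3)
1 of the 16 rows is a model.

1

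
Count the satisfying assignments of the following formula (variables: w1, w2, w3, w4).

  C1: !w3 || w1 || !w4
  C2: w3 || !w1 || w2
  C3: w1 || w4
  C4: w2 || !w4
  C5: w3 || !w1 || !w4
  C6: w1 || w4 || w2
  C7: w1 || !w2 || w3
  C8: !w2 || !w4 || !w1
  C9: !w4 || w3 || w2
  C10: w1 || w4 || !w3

There are 2^4 = 16 truth assignments over (w1, w2, w3, w4).
Check each against the 10 clauses (columns in the order w1, w2, w3, w4):
  F F F F  ✗ fails (w1 || w4)
  F F F T  ✗ fails (w2 || !w4)
  F F T F  ✗ fails (w1 || w4)
  F F T T  ✗ fails (!w3 || w1 || !w4)
  F T F F  ✗ fails (w1 || w4)
  F T F T  ✗ fails (w1 || !w2 || w3)
  F T T F  ✗ fails (w1 || w4)
  F T T T  ✗ fails (!w3 || w1 || !w4)
  T F F F  ✗ fails (w3 || !w1 || w2)
  T F F T  ✗ fails (w3 || !w1 || w2)
  T F T F  ✓ satisfies all
  T F T T  ✗ fails (w2 || !w4)
  T T F F  ✓ satisfies all
  T T F T  ✗ fails (w3 || !w1 || !w4)
  T T T F  ✓ satisfies all
  T T T T  ✗ fails (!w2 || !w4 || !w1)
3 of the 16 rows are models.

3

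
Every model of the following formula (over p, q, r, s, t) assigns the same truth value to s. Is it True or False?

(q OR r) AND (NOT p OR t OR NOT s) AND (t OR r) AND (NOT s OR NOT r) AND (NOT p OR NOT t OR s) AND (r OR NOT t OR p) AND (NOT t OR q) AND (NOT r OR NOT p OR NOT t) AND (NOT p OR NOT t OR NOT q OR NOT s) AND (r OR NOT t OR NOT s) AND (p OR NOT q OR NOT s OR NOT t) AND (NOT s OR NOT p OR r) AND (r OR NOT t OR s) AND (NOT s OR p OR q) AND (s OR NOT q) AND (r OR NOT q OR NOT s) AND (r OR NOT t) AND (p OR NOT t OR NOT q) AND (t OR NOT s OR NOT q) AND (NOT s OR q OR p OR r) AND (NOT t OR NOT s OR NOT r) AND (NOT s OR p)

False

Suppose s = true.
From the singleton clause (NOT r), r = false.
From the singleton clause (q), q = true.
That conflicts with the unit clause (NOT q).
So every satisfying assignment has s = False.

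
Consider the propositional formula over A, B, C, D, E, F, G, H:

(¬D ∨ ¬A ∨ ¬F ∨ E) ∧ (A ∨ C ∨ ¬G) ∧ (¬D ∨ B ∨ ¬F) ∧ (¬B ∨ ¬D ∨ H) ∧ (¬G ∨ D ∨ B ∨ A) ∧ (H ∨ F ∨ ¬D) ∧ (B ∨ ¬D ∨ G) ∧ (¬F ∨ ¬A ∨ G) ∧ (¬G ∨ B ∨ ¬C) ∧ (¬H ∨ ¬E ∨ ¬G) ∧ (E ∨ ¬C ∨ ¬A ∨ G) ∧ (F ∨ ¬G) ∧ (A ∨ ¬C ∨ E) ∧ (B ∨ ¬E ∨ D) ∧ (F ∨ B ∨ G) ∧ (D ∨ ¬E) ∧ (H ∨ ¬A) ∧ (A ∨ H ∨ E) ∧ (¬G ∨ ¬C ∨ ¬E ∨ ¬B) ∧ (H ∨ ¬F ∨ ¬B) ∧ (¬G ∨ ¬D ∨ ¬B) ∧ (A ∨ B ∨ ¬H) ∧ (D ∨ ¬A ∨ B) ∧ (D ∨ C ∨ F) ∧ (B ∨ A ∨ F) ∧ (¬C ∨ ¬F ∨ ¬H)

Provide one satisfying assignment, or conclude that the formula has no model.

A ↦ True,  B ↦ True,  C ↦ False,  D ↦ True,  E ↦ False,  F ↦ False,  G ↦ False,  H ↦ True

Branch on F: set F = False.
The clause (¬G) is unit, so G = False.
The clause (B) is unit, so B = True.
Branch on D: set D = True.
The clause (H) is unit, so H = True.
Branch on E: set E = False.
Branch on C: set C = False.
Every clause is now satisfied; A is unconstrained.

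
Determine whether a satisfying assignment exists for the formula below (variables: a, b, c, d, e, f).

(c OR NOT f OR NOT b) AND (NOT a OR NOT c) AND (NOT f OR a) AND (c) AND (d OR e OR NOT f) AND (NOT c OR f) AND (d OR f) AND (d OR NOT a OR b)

Unit clause (c) forces c = true.
Unit clause (NOT a) forces a = false.
Unit clause (NOT f) forces f = false.
That conflicts with the unit clause (f).
No assignment satisfies every clause.

No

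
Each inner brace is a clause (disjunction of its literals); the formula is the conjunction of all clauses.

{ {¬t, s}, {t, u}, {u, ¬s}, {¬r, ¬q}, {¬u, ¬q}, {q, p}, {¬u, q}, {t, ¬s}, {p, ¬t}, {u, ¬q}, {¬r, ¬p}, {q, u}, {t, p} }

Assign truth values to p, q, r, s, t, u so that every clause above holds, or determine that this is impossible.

Try t = False.
The clause (u) is unit, so u = True.
The clause (¬q) is unit, so q = False.
That conflicts with the unit clause (q).
That branch fails; take t = True instead.
The clause (s) is unit, so s = True.
The clause (u) is unit, so u = True.
The clause (¬q) is unit, so q = False.
That conflicts with the unit clause (q).
Neither t = True nor t = False works.

UNSATISFIABLE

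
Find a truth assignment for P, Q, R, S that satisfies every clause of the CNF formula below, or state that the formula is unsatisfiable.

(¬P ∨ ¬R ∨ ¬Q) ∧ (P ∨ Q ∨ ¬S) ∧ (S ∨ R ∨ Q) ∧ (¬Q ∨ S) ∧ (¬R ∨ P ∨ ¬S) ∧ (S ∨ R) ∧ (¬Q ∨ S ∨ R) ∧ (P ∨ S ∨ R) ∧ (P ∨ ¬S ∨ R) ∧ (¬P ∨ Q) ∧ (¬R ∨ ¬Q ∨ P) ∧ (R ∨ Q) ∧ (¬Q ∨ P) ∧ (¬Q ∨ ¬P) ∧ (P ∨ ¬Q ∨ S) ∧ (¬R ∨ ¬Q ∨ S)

Case Q = False:
The clause (¬P) is unit, so P = False.
The clause (¬S) is unit, so S = False.
The clause (R) is unit, so R = True.
All clauses are satisfied.

P=False, Q=False, R=True, S=False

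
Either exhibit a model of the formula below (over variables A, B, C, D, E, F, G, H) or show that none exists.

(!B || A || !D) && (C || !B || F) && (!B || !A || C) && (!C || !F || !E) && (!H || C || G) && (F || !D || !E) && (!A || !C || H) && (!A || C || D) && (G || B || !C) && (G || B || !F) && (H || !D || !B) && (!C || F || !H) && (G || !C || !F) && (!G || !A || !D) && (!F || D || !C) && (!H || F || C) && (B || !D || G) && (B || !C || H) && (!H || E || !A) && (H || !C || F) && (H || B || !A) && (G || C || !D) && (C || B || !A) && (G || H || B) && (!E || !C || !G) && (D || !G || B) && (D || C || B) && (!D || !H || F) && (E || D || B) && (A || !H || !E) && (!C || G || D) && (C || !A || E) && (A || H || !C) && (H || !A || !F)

A=false; B=false; C=false; D=true; E=false; F=true; G=true; H=false

Try B = false.
Try G = true.
(D) alone gives D = true.
(!A) alone gives A = false.
Try F = true.
Try C = false.
Try H = false.
No clause remains; E is free.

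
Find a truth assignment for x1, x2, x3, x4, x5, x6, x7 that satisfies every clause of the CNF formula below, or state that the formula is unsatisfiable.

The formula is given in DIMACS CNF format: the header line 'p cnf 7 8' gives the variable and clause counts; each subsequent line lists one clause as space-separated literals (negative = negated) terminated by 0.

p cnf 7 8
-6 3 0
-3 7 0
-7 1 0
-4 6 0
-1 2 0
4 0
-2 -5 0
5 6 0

x1: True, x2: True, x3: True, x4: True, x5: False, x6: True, x7: True

Unit clause (x4) forces x4 = True.
Unit clause (x6) forces x6 = True.
Unit clause (x3) forces x3 = True.
Unit clause (x7) forces x7 = True.
Unit clause (x1) forces x1 = True.
Unit clause (x2) forces x2 = True.
Unit clause (¬x5) forces x5 = False.
Every clause now holds.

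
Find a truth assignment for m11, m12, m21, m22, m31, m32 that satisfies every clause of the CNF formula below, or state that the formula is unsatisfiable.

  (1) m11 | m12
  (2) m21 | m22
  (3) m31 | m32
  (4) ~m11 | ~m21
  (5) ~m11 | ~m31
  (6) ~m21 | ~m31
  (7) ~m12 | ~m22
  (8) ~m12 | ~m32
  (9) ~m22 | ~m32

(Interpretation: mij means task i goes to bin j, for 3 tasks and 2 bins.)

UNSATISFIABLE

Suppose m11 = 1.
Unit clause (~m21) forces m21 = 0.
Unit clause (m22) forces m22 = 1.
Unit clause (~m31) forces m31 = 0.
Unit clause (m32) forces m32 = 1.
Now (~m32) is unsatisfied and unit — conflict.
So m11 must be the other value — set m11 = 0.
Unit clause (m12) forces m12 = 1.
Unit clause (~m22) forces m22 = 0.
Unit clause (m21) forces m21 = 1.
Unit clause (~m31) forces m31 = 0.
Unit clause (m32) forces m32 = 1.
Now (~m32) is unsatisfied and unit — conflict.
Neither m11 = 1 nor m11 = 0 works.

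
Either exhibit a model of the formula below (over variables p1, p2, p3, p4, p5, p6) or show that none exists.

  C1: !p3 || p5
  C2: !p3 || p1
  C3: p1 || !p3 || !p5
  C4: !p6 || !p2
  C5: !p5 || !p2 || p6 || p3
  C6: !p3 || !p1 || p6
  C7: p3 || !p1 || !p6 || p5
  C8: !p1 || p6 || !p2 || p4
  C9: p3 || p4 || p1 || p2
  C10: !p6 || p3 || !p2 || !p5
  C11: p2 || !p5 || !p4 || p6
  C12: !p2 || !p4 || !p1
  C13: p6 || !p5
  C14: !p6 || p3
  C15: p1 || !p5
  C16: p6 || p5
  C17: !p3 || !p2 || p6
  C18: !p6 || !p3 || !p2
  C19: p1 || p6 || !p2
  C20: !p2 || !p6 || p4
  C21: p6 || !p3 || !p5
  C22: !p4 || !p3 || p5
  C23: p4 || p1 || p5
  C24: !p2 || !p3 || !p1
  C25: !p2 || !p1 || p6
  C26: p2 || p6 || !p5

Try p3 = true.
Unit clause (p5) forces p5 = true.
Unit clause (p1) forces p1 = true.
Unit clause (p6) forces p6 = true.
Unit clause (!p2) forces p2 = false.
All clauses hold; p4 can take either value.

p1: true,  p2: false,  p3: true,  p4: false,  p5: true,  p6: true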